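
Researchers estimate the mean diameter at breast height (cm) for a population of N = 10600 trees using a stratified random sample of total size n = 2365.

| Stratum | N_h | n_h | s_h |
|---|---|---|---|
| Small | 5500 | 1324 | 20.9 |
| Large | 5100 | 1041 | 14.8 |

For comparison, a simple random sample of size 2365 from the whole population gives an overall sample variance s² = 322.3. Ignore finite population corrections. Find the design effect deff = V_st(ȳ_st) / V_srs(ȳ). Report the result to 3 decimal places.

deff ≈ 1.009

V̂(ȳ_st) = Σ W_h² s_h²/n_h, with W_h = N_h/N and N = 10600:
  stratum Small: (5500/10600)²·20.9²/1324 = 0.0888215
  stratum Large: (5100/10600)²·14.8²/1041 = 0.0487081
V_st = 0.13753
V_srs = s²/n = 322.3/2365 = 0.136279
deff = V_st / V_srs = 0.13753/0.136279 = 1.0092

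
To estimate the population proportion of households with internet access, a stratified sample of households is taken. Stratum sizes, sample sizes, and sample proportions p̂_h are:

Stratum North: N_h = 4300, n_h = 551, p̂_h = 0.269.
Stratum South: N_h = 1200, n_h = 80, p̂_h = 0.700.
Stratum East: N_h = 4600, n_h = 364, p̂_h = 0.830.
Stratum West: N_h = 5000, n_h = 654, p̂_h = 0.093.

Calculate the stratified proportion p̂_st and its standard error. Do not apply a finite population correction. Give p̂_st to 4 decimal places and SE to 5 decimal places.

p̂_st ≈ 0.4159, SE ≈ 0.00980

N = 15100; stratum weights W_h = N_h/N.
p̂_st = Σ W_h p̂_h = (4300·0.269 + 1200·0.700 + 4600·0.830 + 5000·0.093)/15100 = 0.41587
V̂(p̂_st) = Σ W_h² p̂_h(1−p̂_h)/(n_h−1):
  stratum North: (4300/15100)²·0.269·0.731/550 = 2.89928e-05
  stratum South: (1200/15100)²·0.700·0.300/79 = 1.67881e-05
  stratum East: (4600/15100)²·0.830·0.170/363 = 3.6073e-05
  stratum West: (5000/15100)²·0.093·0.907/653 = 1.41633e-05
V̂(p̂_st) = 9.60171e-05; SE = √V̂ = 0.00979883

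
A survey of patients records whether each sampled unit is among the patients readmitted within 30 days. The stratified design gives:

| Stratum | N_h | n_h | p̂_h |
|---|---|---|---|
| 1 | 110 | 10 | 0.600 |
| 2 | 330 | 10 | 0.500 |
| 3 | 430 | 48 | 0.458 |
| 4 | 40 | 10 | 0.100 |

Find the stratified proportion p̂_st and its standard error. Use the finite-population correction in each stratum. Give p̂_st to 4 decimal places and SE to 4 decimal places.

N = 910; stratum weights W_h = N_h/N.
p̂_st = Σ W_h p̂_h = (110·0.600 + 330·0.500 + 430·0.458 + 40·0.100)/910 = 0.47466
V̂(p̂_st) = Σ W_h² (1 − n_h/N_h) p̂_h(1−p̂_h)/(n_h−1):
  stratum 1: (110/910)²·(1 − 10/110)·0.600·0.400/9 = 0.000354225
  stratum 2: (330/910)²·(1 − 10/330)·0.500·0.500/9 = 0.00354225
  stratum 3: (430/910)²·(1 − 48/430)·0.458·0.542/47 = 0.00104765
  stratum 4: (40/910)²·(1 − 10/40)·0.100·0.900/9 = 1.4491e-05
V̂(p̂_st) = 0.00495861; SE = √V̂ = 0.0704174

p̂_st ≈ 0.4747, SE ≈ 0.0704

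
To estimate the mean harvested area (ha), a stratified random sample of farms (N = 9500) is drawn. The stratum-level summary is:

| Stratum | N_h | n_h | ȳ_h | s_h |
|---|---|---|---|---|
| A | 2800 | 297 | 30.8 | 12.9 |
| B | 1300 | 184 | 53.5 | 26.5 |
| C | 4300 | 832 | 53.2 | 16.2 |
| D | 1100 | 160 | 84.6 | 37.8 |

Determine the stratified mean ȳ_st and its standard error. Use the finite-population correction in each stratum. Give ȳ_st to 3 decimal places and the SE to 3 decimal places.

ȳ_st ≈ 50.275, SE ≈ 0.509

ȳ_st = Σ W_h ȳ_h = (2800·30.8 + 1300·53.5 + 4300·53.2 + 1100·84.6)/9500 = 50.27474
V̂(ȳ_st) = Σ W_h² (1 − n_h/N_h) s_h²/n_h, with W_h = N_h/N and N = 9500:
  stratum A: (2800/9500)²·(1 − 297/2800)·12.9²/297 = 0.0435106
  stratum B: (1300/9500)²·(1 − 184/1300)·26.5²/184 = 0.0613528
  stratum C: (4300/9500)²·(1 − 832/4300)·16.2²/832 = 0.0521203
  stratum D: (1100/9500)²·(1 − 160/1100)·37.8²/160 = 0.102314
V̂(ȳ_st) = 0.259298
SE(ȳ_st) = √0.259298 = 0.509213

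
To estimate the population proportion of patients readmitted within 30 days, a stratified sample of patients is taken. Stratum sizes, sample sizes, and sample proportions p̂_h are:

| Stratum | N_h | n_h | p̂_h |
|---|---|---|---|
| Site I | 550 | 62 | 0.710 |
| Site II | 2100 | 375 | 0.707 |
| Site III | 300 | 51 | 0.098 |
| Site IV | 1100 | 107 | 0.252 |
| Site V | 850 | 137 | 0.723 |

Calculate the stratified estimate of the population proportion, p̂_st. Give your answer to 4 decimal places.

p̂_st ≈ 0.5707

N = 4900; stratum weights W_h = N_h/N.
p̂_st = Σ W_h p̂_h = (550·0.710 + 2100·0.707 + 300·0.098 + 1100·0.252 + 850·0.723)/4900 = 0.57068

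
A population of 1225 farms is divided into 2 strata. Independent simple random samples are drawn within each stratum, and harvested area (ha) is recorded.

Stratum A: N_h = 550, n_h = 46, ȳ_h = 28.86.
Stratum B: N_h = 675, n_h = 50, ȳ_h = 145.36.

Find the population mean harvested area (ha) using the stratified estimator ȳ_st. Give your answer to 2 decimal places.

N = Σ N_h = 1225. Stratum weights W_h = N_h/N.
ȳ_st = (550·28.86 + 675·145.36) / 1225 = 93.0539

ȳ_st ≈ 93.05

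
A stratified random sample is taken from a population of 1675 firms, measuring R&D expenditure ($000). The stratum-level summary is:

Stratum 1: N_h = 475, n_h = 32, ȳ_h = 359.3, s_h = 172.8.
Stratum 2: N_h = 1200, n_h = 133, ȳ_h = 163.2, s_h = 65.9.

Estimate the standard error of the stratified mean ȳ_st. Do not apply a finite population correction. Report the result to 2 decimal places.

V̂(ȳ_st) = Σ W_h² s_h²/n_h, with W_h = N_h/N and N = 1675:
  stratum 1: (475/1675)²·172.8²/32 = 75.0404
  stratum 2: (1200/1675)²·65.9²/133 = 16.7592
V̂(ȳ_st) = 91.7995
SE(ȳ_st) = √91.7995 = 9.58121

SE(ȳ_st) ≈ 9.58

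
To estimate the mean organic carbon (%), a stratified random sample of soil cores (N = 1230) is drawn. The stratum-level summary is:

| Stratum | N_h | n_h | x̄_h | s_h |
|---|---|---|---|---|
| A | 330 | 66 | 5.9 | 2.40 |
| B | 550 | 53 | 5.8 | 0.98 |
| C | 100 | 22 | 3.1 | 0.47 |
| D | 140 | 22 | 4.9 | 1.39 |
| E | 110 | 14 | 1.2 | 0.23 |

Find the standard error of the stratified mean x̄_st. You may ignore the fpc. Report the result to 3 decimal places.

SE(x̄_st) ≈ 0.106

V̂(x̄_st) = Σ W_h² s_h²/n_h, with W_h = N_h/N and N = 1230:
  stratum A: (330/1230)²·2.40²/66 = 0.00628198
  stratum B: (550/1230)²·0.98²/53 = 0.00362319
  stratum C: (100/1230)²·0.47²/22 = 6.63686e-05
  stratum D: (140/1230)²·1.39²/22 = 0.00113777
  stratum E: (110/1230)²·0.23²/14 = 3.02206e-05
V̂(x̄_st) = 0.0111395
SE(x̄_st) = √0.0111395 = 0.105544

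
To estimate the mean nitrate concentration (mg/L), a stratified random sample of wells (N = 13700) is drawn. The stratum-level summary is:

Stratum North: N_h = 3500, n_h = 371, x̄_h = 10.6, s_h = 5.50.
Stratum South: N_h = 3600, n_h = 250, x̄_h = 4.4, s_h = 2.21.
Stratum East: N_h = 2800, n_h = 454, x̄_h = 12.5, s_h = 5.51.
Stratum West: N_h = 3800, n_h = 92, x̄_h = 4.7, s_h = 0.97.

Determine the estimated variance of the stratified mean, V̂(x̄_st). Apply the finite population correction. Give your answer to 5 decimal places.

V̂(x̄_st) = Σ W_h² (1 − n_h/N_h) s_h²/n_h, with W_h = N_h/N and N = 13700:
  stratum North: (3500/13700)²·(1 − 371/3500)·5.50²/371 = 0.00475756
  stratum South: (3600/13700)²·(1 − 250/3600)·2.21²/250 = 0.00125531
  stratum East: (2800/13700)²·(1 − 454/2800)·5.51²/454 = 0.00234041
  stratum West: (3800/13700)²·(1 − 92/3800)·0.97²/92 = 0.000767782
V̂(x̄_st) = 0.00912106

V̂(x̄_st) ≈ 0.00912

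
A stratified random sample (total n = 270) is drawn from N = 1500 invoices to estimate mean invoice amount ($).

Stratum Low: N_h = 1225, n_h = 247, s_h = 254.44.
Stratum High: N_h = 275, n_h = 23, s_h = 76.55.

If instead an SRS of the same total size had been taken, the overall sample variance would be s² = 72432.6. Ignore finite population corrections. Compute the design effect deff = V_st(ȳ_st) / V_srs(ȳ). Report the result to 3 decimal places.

deff ≈ 0.684

V̂(ȳ_st) = Σ W_h² s_h²/n_h, with W_h = N_h/N and N = 1500:
  stratum Low: (1225/1500)²·254.44²/247 = 174.809
  stratum High: (275/1500)²·76.55²/23 = 8.56338
V_st = 183.372
V_srs = s²/n = 72432.6/270 = 268.269
deff = V_st / V_srs = 183.372/268.269 = 0.6835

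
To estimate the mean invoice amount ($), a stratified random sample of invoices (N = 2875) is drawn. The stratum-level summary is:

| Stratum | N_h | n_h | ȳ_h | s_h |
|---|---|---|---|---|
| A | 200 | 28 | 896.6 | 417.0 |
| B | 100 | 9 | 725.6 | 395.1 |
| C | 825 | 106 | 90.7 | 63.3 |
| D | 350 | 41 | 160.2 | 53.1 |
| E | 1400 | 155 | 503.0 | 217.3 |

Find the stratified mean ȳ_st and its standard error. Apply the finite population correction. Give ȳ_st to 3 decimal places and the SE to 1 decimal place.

ȳ_st ≈ 378.079, SE ≈ 10.6

ȳ_st = Σ W_h ȳ_h = (200·896.6 + 100·725.6 + 825·90.7 + 350·160.2 + 1400·503.0)/2875 = 378.07913
V̂(ȳ_st) = Σ W_h² (1 − n_h/N_h) s_h²/n_h, with W_h = N_h/N and N = 2875:
  stratum A: (200/2875)²·(1 − 28/200)·417.0²/28 = 25.8462
  stratum B: (100/2875)²·(1 − 9/100)·395.1²/9 = 19.0958
  stratum C: (825/2875)²·(1 − 106/825)·63.3²/106 = 2.71274
  stratum D: (350/2875)²·(1 − 41/350)·53.1²/41 = 0.899821
  stratum E: (1400/2875)²·(1 − 155/1400)·217.3²/155 = 64.2406
V̂(ȳ_st) = 112.795
SE(ȳ_st) = √112.795 = 10.6205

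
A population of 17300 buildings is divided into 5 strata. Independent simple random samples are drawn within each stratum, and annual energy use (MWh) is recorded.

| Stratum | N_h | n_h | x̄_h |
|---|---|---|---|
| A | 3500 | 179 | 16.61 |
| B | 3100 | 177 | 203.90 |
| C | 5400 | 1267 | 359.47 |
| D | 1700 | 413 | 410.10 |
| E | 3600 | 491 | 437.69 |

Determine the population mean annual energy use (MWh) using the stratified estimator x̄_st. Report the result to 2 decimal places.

N = Σ N_h = 17300. Stratum weights W_h = N_h/N.
x̄_st = (3500·16.61 + 3100·203.90 + 5400·359.47 + 1700·410.10 + 3600·437.69) / 17300 = 283.4808

x̄_st ≈ 283.48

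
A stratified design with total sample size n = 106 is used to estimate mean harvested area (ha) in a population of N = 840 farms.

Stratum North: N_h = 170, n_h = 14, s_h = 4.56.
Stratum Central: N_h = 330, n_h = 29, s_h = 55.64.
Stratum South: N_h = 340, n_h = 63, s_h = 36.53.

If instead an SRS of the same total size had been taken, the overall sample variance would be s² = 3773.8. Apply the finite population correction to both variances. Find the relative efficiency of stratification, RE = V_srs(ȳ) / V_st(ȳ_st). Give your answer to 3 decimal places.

RE ≈ 1.737

V̂(ȳ_st) = Σ W_h² (1 − n_h/N_h) s_h²/n_h, with W_h = N_h/N and N = 840:
  stratum North: (170/840)²·(1 − 14/170)·4.56²/14 = 0.0558234
  stratum Central: (330/840)²·(1 − 29/330)·55.64²/29 = 15.0279
  stratum South: (340/840)²·(1 − 63/340)·36.53²/63 = 2.82722
V_st = 17.9109
V_srs = (1 − 106/840)·3773.8/106 = 31.1093
Relative efficiency = V_srs / V_st = 31.1093/17.9109 = 1.7369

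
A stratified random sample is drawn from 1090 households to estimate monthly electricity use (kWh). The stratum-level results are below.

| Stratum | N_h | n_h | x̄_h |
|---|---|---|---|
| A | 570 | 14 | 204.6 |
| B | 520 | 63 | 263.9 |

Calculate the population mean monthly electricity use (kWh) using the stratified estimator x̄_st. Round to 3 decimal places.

x̄_st ≈ 232.890

N = Σ N_h = 1090. Stratum weights W_h = N_h/N.
x̄_st = (570·204.6 + 520·263.9) / 1090 = 232.88991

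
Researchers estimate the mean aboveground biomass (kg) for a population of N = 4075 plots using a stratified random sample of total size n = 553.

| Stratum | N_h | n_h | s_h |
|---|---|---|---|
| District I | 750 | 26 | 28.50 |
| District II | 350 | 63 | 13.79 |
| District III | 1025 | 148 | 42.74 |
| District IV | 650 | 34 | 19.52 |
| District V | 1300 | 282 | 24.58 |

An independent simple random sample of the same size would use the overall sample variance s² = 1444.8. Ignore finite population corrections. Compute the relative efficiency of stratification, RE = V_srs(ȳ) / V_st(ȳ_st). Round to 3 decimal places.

RE ≈ 1.105

V̂(ȳ_st) = Σ W_h² s_h²/n_h, with W_h = N_h/N and N = 4075:
  stratum District I: (750/4075)²·28.50²/26 = 1.05824
  stratum District II: (350/4075)²·13.79²/63 = 0.0222674
  stratum District III: (1025/4075)²·42.74²/148 = 0.780908
  stratum District IV: (650/4075)²·19.52²/34 = 0.285136
  stratum District V: (1300/4075)²·24.58²/282 = 0.218045
V_st = 2.3646
V_srs = s²/n = 1444.8/553 = 2.61266
Relative efficiency = V_srs / V_st = 2.61266/2.3646 = 1.1049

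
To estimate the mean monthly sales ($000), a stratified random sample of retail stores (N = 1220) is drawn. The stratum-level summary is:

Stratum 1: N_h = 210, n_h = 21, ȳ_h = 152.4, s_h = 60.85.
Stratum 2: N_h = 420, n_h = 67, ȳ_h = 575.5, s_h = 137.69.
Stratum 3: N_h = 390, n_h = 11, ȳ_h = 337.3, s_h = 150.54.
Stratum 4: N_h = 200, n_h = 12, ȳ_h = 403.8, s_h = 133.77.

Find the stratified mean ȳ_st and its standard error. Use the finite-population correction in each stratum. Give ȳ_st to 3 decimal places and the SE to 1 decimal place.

ȳ_st = Σ W_h ȳ_h = (210·152.4 + 420·575.5 + 390·337.3 + 200·403.8)/1220 = 398.37787
V̂(ȳ_st) = Σ W_h² (1 − n_h/N_h) s_h²/n_h, with W_h = N_h/N and N = 1220:
  stratum 1: (210/1220)²·(1 − 21/210)·60.85²/21 = 4.70179
  stratum 2: (420/1220)²·(1 − 67/420)·137.69²/67 = 28.1861
  stratum 3: (390/1220)²·(1 − 11/390)·150.54²/11 = 204.595
  stratum 4: (200/1220)²·(1 − 12/200)·133.77²/12 = 37.6708
V̂(ȳ_st) = 275.154
SE(ȳ_st) = √275.154 = 16.5878

ȳ_st ≈ 398.378, SE ≈ 16.6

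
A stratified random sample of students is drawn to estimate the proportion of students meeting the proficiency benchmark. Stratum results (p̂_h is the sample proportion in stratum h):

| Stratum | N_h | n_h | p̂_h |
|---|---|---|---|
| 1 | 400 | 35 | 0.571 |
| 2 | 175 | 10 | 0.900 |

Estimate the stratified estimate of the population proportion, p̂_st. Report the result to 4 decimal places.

N = 575; stratum weights W_h = N_h/N.
p̂_st = Σ W_h p̂_h = (400·0.571 + 175·0.900)/575 = 0.67113

p̂_st ≈ 0.6711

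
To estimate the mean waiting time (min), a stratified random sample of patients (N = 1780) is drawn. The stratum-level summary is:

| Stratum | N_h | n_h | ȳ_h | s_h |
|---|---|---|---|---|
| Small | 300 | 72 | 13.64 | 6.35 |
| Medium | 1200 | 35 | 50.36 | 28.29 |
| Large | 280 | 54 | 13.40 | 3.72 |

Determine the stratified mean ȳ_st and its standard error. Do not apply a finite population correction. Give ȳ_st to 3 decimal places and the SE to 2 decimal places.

ȳ_st = Σ W_h ȳ_h = (300·13.64 + 1200·50.36 + 280·13.40)/1780 = 38.35730
V̂(ȳ_st) = Σ W_h² s_h²/n_h, with W_h = N_h/N and N = 1780:
  stratum Small: (300/1780)²·6.35²/72 = 0.0159081
  stratum Medium: (1200/1780)²·28.29²/35 = 10.3925
  stratum Large: (280/1780)²·3.72²/54 = 0.00634115
V̂(ȳ_st) = 10.4148
SE(ȳ_st) = √10.4148 = 3.22719

ȳ_st ≈ 38.357, SE ≈ 3.23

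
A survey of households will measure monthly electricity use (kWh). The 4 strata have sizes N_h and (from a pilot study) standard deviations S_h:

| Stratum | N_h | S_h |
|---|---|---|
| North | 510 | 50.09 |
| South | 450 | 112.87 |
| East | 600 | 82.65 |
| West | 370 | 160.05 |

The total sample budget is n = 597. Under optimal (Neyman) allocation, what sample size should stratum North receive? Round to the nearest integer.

Neyman allocation: n_h = n · N_h S_h / Σ N_i S_i, with n = 597.
  stratum North: N_h·S_h = 510·50.09 = 25545.90
  stratum South: N_h·S_h = 450·112.87 = 50791.50
  stratum East: N_h·S_h = 600·82.65 = 49590.00
  stratum West: N_h·S_h = 370·160.05 = 59218.50
Σ N_h S_h = 185145.90
n for stratum North = 597·25545.90/185145.90 = 82.372 → 82

82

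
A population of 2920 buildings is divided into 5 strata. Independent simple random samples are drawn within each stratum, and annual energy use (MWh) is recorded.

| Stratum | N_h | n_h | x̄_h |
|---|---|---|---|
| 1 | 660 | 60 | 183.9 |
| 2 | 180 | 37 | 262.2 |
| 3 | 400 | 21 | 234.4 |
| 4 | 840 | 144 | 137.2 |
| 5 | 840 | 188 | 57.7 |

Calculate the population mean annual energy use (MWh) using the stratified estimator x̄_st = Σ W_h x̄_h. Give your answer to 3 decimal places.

x̄_st ≈ 145.906

N = Σ N_h = 2920. Stratum weights W_h = N_h/N.
x̄_st = (660·183.9 + 180·262.2 + 400·234.4 + 840·137.2 + 840·57.7) / 2920 = 145.90616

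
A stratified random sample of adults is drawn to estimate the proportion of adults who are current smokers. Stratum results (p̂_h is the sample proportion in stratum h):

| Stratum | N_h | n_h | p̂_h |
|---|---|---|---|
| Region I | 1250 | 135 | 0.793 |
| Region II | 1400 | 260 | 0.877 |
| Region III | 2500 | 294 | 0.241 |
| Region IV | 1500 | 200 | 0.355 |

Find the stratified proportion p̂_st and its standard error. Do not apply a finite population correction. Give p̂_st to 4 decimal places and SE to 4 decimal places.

p̂_st ≈ 0.5044, SE ≈ 0.0144

N = 6650; stratum weights W_h = N_h/N.
p̂_st = Σ W_h p̂_h = (1250·0.793 + 1400·0.877 + 2500·0.241 + 1500·0.355)/6650 = 0.50437
V̂(p̂_st) = Σ W_h² p̂_h(1−p̂_h)/(n_h−1):
  stratum Region I: (1250/6650)²·0.793·0.207/134 = 4.32828e-05
  stratum Region II: (1400/6650)²·0.877·0.123/259 = 1.84594e-05
  stratum Region III: (2500/6650)²·0.241·0.759/293 = 8.82324e-05
  stratum Region IV: (1500/6650)²·0.355·0.645/199 = 5.85429e-05
V̂(p̂_st) = 0.000208517; SE = √V̂ = 0.0144401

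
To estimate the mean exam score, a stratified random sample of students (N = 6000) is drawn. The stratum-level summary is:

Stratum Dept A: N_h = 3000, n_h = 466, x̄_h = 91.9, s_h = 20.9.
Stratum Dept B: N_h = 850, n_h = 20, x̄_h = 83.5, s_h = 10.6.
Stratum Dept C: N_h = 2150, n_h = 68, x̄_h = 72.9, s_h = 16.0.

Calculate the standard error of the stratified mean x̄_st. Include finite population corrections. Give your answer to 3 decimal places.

V̂(x̄_st) = Σ W_h² (1 − n_h/N_h) s_h²/n_h, with W_h = N_h/N and N = 6000:
  stratum Dept A: (3000/6000)²·(1 − 466/3000)·20.9²/466 = 0.197939
  stratum Dept B: (850/6000)²·(1 − 20/850)·10.6²/20 = 0.110097
  stratum Dept C: (2150/6000)²·(1 − 68/2150)·16.0²/68 = 0.46811
V̂(x̄_st) = 0.776146
SE(x̄_st) = √0.776146 = 0.880992

SE(x̄_st) ≈ 0.881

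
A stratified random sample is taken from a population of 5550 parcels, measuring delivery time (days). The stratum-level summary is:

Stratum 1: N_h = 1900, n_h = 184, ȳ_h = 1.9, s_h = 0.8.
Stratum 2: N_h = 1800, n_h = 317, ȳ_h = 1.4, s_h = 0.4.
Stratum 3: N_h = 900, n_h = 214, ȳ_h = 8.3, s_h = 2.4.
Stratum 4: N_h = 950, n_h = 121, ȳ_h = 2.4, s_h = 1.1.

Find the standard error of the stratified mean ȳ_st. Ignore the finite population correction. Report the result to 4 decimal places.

SE(ȳ_st) ≈ 0.0382

V̂(ȳ_st) = Σ W_h² s_h²/n_h, with W_h = N_h/N and N = 5550:
  stratum 1: (1900/5550)²·0.8²/184 = 0.000407646
  stratum 2: (1800/5550)²·0.4²/317 = 5.30909e-05
  stratum 3: (900/5550)²·2.4²/214 = 0.000707795
  stratum 4: (950/5550)²·1.1²/121 = 0.000292996
V̂(ȳ_st) = 0.00146153
SE(ȳ_st) = √0.00146153 = 0.0382299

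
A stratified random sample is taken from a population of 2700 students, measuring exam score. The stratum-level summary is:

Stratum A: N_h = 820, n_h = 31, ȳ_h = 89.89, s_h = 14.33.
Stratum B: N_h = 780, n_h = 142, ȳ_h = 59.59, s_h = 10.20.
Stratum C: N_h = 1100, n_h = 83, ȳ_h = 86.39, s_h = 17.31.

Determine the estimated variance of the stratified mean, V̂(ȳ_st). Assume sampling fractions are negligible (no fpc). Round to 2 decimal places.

V̂(ȳ_st) ≈ 1.27

V̂(ȳ_st) = Σ W_h² s_h²/n_h, with W_h = N_h/N and N = 2700:
  stratum A: (820/2700)²·14.33²/31 = 0.610985
  stratum B: (780/2700)²·10.20²/142 = 0.0611468
  stratum C: (1100/2700)²·17.31²/83 = 0.599203
V̂(ȳ_st) = 1.27134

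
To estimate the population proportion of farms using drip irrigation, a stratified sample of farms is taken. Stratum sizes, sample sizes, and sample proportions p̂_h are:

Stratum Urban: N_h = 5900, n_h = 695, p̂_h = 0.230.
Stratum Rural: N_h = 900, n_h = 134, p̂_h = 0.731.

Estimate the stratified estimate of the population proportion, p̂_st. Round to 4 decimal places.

p̂_st ≈ 0.2963

N = 6800; stratum weights W_h = N_h/N.
p̂_st = Σ W_h p̂_h = (5900·0.230 + 900·0.731)/6800 = 0.29631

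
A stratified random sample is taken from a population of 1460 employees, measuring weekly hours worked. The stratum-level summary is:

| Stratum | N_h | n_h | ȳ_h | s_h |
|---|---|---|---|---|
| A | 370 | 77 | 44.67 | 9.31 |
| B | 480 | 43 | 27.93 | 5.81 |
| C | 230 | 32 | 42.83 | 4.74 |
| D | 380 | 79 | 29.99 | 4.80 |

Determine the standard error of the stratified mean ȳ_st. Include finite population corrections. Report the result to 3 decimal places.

V̂(ȳ_st) = Σ W_h² (1 − n_h/N_h) s_h²/n_h, with W_h = N_h/N and N = 1460:
  stratum A: (370/1460)²·(1 − 77/370)·9.31²/77 = 0.0572496
  stratum B: (480/1460)²·(1 − 43/480)·5.81²/43 = 0.0772504
  stratum C: (230/1460)²·(1 − 32/230)·4.74²/32 = 0.0150001
  stratum D: (380/1460)²·(1 − 79/380)·4.80²/79 = 0.0156495
V̂(ȳ_st) = 0.16515
SE(ȳ_st) = √0.16515 = 0.406386

SE(ȳ_st) ≈ 0.406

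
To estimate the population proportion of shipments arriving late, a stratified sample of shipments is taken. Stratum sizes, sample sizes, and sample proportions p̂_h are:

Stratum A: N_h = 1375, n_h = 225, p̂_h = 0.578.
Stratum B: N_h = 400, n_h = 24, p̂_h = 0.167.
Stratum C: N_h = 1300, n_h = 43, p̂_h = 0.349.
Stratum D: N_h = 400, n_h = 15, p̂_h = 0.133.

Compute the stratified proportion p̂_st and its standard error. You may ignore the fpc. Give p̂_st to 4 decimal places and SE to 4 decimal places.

p̂_st ≈ 0.3938, SE ≈ 0.0334

N = 3475; stratum weights W_h = N_h/N.
p̂_st = Σ W_h p̂_h = (1375·0.578 + 400·0.167 + 1300·0.349 + 400·0.133)/3475 = 0.39380
V̂(p̂_st) = Σ W_h² p̂_h(1−p̂_h)/(n_h−1):
  stratum A: (1375/3475)²·0.578·0.422/224 = 0.000170486
  stratum B: (400/3475)²·0.167·0.833/23 = 8.0139e-05
  stratum C: (1300/3475)²·0.349·0.651/42 = 0.000757067
  stratum D: (400/3475)²·0.133·0.867/14 = 0.000109132
V̂(p̂_st) = 0.00111682; SE = √V̂ = 0.0334189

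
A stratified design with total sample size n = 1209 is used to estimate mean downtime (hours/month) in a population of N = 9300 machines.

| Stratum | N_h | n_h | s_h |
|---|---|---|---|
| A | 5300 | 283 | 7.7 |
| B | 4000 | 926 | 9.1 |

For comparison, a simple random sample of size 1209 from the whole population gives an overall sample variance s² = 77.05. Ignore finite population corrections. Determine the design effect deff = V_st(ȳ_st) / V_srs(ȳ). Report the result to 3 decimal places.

deff ≈ 1.327

V̂(ȳ_st) = Σ W_h² s_h²/n_h, with W_h = N_h/N and N = 9300:
  stratum A: (5300/9300)²·7.7²/283 = 0.0680426
  stratum B: (4000/9300)²·9.1²/926 = 0.0165434
V_st = 0.084586
V_srs = s²/n = 77.05/1209 = 0.0637304
deff = V_st / V_srs = 0.084586/0.0637304 = 1.3272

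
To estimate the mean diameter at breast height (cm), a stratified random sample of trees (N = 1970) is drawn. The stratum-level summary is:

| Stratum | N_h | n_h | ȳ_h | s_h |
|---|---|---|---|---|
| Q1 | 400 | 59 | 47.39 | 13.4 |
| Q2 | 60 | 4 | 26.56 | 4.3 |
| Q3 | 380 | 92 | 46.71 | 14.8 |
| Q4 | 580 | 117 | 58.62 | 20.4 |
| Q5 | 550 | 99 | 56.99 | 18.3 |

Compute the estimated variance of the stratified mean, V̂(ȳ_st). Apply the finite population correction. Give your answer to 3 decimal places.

V̂(ȳ_st) ≈ 0.640

V̂(ȳ_st) = Σ W_h² (1 − n_h/N_h) s_h²/n_h, with W_h = N_h/N and N = 1970:
  stratum Q1: (400/1970)²·(1 − 59/400)·13.4²/59 = 0.106964
  stratum Q2: (60/1970)²·(1 − 4/60)·4.3²/4 = 0.00400206
  stratum Q3: (380/1970)²·(1 − 92/380)·14.8²/92 = 0.0671397
  stratum Q4: (580/1970)²·(1 − 117/580)·20.4²/117 = 0.246122
  stratum Q5: (550/1970)²·(1 − 99/550)·18.3²/99 = 0.216209
V̂(ȳ_st) = 0.640438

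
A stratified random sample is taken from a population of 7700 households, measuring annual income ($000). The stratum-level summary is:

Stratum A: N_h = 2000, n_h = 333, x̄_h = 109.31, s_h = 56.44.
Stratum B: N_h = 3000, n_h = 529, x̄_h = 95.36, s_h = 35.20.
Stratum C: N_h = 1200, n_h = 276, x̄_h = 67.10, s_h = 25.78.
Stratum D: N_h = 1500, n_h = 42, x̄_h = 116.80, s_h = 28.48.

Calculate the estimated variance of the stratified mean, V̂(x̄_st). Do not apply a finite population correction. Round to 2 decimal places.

V̂(x̄_st) = Σ W_h² s_h²/n_h, with W_h = N_h/N and N = 7700:
  stratum A: (2000/7700)²·56.44²/333 = 0.645369
  stratum B: (3000/7700)²·35.20²/529 = 0.355542
  stratum C: (1200/7700)²·25.78²/276 = 0.0584841
  stratum D: (1500/7700)²·28.48²/42 = 0.732878
V̂(x̄_st) = 1.79227

V̂(x̄_st) ≈ 1.79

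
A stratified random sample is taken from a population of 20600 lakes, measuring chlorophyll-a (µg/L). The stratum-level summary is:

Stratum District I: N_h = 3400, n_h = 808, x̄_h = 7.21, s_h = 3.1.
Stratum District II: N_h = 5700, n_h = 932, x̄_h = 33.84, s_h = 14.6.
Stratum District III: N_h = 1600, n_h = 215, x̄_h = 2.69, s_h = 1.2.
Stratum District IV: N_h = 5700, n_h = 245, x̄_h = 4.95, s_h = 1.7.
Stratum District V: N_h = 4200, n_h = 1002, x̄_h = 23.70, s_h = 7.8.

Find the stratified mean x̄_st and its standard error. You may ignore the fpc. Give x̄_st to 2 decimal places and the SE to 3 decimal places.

x̄_st = Σ W_h x̄_h = (3400·7.21 + 5700·33.84 + 1600·2.69 + 5700·4.95 + 4200·23.70)/20600 = 16.96413
V̂(x̄_st) = Σ W_h² s_h²/n_h, with W_h = N_h/N and N = 20600:
  stratum District I: (3400/20600)²·3.1²/808 = 0.000323993
  stratum District II: (5700/20600)²·14.6²/932 = 0.0175108
  stratum District III: (1600/20600)²·1.2²/215 = 4.04045e-05
  stratum District IV: (5700/20600)²·1.7²/245 = 0.000903123
  stratum District V: (4200/20600)²·7.8²/1002 = 0.00252398
V̂(x̄_st) = 0.0213023
SE(x̄_st) = √0.0213023 = 0.145953

x̄_st ≈ 16.96, SE ≈ 0.146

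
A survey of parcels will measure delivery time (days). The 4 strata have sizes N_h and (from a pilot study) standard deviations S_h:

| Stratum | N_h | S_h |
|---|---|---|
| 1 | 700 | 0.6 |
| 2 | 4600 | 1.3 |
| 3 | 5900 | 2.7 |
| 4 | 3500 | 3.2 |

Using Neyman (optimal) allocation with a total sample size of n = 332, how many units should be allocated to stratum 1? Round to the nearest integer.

4

Neyman allocation: n_h = n · N_h S_h / Σ N_i S_i, with n = 332.
  stratum 1: N_h·S_h = 700·0.6 = 420.00
  stratum 2: N_h·S_h = 4600·1.3 = 5980.00
  stratum 3: N_h·S_h = 5900·2.7 = 15930.00
  stratum 4: N_h·S_h = 3500·3.2 = 11200.00
Σ N_h S_h = 33530.00
n for stratum 1 = 332·420.00/33530.00 = 4.159 → 4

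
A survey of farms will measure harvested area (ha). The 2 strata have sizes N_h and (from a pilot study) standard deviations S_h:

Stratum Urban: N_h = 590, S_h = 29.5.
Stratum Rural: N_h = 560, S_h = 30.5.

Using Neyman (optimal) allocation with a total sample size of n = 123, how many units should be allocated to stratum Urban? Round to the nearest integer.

62

Neyman allocation: n_h = n · N_h S_h / Σ N_i S_i, with n = 123.
  stratum Urban: N_h·S_h = 590·29.5 = 17405.00
  stratum Rural: N_h·S_h = 560·30.5 = 17080.00
Σ N_h S_h = 34485.00
n for stratum Urban = 123·17405.00/34485.00 = 62.080 → 62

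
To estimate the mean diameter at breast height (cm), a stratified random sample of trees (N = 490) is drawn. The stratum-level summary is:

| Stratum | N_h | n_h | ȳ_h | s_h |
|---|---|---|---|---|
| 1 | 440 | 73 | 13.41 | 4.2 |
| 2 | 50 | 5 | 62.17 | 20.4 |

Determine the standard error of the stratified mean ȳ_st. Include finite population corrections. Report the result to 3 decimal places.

V̂(ȳ_st) = Σ W_h² (1 − n_h/N_h) s_h²/n_h, with W_h = N_h/N and N = 490:
  stratum 1: (440/490)²·(1 − 73/440)·4.2²/73 = 0.162518
  stratum 2: (50/490)²·(1 − 5/50)·20.4²/5 = 0.779975
V̂(ȳ_st) = 0.942493
SE(ȳ_st) = √0.942493 = 0.970821

SE(ȳ_st) ≈ 0.971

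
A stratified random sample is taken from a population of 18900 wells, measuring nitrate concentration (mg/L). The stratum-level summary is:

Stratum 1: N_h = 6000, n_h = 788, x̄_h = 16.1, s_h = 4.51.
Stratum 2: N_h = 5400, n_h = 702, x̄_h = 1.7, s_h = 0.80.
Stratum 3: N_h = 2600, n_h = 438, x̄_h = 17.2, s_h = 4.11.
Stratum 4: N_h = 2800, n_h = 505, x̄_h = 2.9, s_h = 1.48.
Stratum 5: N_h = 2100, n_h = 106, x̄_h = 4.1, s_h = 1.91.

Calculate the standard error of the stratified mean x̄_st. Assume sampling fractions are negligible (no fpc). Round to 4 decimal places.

SE(x̄_st) ≈ 0.0627

V̂(x̄_st) = Σ W_h² s_h²/n_h, with W_h = N_h/N and N = 18900:
  stratum 1: (6000/18900)²·4.51²/788 = 0.00260139
  stratum 2: (5400/18900)²·0.80²/702 = 7.44229e-05
  stratum 3: (2600/18900)²·4.11²/438 = 0.000729848
  stratum 4: (2800/18900)²·1.48²/505 = 9.51973e-05
  stratum 5: (2100/18900)²·1.91²/106 = 0.000424889
V̂(x̄_st) = 0.00392575
SE(x̄_st) = √0.00392575 = 0.0626558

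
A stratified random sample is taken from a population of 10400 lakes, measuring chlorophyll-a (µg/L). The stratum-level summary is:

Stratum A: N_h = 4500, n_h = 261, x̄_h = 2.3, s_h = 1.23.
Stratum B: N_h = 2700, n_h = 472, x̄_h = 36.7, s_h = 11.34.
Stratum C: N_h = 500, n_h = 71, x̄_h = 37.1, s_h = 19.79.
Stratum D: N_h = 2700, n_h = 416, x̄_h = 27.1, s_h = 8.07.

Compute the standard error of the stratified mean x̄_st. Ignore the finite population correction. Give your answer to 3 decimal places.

SE(x̄_st) ≈ 0.207

V̂(x̄_st) = Σ W_h² s_h²/n_h, with W_h = N_h/N and N = 10400:
  stratum A: (4500/10400)²·1.23²/261 = 0.00108525
  stratum B: (2700/10400)²·11.34²/472 = 0.0183631
  stratum C: (500/10400)²·19.79²/71 = 0.0127499
  stratum D: (2700/10400)²·8.07²/416 = 0.0105515
V̂(x̄_st) = 0.0427497
SE(x̄_st) = √0.0427497 = 0.20676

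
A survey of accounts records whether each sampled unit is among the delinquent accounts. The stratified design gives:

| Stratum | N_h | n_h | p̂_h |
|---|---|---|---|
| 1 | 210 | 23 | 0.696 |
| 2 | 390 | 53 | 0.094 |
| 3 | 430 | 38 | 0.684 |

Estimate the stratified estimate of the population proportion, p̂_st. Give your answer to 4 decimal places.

N = 1030; stratum weights W_h = N_h/N.
p̂_st = Σ W_h p̂_h = (210·0.696 + 390·0.094 + 430·0.684)/1030 = 0.46305

p̂_st ≈ 0.4630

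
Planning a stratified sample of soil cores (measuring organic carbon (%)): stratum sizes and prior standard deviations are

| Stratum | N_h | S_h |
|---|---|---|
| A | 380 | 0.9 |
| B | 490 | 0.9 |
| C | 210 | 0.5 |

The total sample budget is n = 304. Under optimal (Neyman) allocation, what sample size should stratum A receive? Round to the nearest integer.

117

Neyman allocation: n_h = n · N_h S_h / Σ N_i S_i, with n = 304.
  stratum A: N_h·S_h = 380·0.9 = 342.00
  stratum B: N_h·S_h = 490·0.9 = 441.00
  stratum C: N_h·S_h = 210·0.5 = 105.00
Σ N_h S_h = 888.00
n for stratum A = 304·342.00/888.00 = 117.081 → 117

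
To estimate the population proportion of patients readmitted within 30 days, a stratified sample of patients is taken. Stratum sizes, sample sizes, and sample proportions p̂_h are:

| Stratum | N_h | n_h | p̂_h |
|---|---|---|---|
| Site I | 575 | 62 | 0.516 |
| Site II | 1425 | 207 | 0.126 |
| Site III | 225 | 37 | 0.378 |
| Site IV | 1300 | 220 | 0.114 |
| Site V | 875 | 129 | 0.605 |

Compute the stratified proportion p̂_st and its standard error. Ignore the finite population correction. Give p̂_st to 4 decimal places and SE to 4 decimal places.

p̂_st ≈ 0.2816, SE ≈ 0.0160

N = 4400; stratum weights W_h = N_h/N.
p̂_st = Σ W_h p̂_h = (575·0.516 + 1425·0.126 + 225·0.378 + 1300·0.114 + 875·0.605)/4400 = 0.28156
V̂(p̂_st) = Σ W_h² p̂_h(1−p̂_h)/(n_h−1):
  stratum Site I: (575/4400)²·0.516·0.484/61 = 6.99191e-05
  stratum Site II: (1425/4400)²·0.126·0.874/206 = 5.60711e-05
  stratum Site III: (225/4400)²·0.378·0.622/36 = 1.70781e-05
  stratum Site IV: (1300/4400)²·0.114·0.886/219 = 4.02602e-05
  stratum Site V: (875/4400)²·0.605·0.395/128 = 7.38335e-05
V̂(p̂_st) = 0.000257162; SE = √V̂ = 0.0160363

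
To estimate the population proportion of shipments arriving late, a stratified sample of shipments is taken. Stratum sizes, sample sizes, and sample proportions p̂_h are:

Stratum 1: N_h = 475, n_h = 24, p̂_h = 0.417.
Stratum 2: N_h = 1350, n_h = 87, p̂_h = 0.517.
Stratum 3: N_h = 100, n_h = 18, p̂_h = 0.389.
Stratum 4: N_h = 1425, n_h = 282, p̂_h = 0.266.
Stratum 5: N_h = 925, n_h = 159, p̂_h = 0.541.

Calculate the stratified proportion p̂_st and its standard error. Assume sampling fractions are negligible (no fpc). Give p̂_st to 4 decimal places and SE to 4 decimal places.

p̂_st ≈ 0.4244, SE ≈ 0.0241

N = 4275; stratum weights W_h = N_h/N.
p̂_st = Σ W_h p̂_h = (475·0.417 + 1350·0.517 + 100·0.389 + 1425·0.266 + 925·0.541)/4275 = 0.42442
V̂(p̂_st) = Σ W_h² p̂_h(1−p̂_h)/(n_h−1):
  stratum 1: (475/4275)²·0.417·0.583/23 = 0.000130494
  stratum 2: (1350/4275)²·0.517·0.483/86 = 0.000289557
  stratum 3: (100/4275)²·0.389·0.611/17 = 7.65014e-06
  stratum 4: (1425/4275)²·0.266·0.734/281 = 7.72021e-05
  stratum 5: (925/4275)²·0.541·0.459/158 = 7.35807e-05
V̂(p̂_st) = 0.000578485; SE = √V̂ = 0.0240517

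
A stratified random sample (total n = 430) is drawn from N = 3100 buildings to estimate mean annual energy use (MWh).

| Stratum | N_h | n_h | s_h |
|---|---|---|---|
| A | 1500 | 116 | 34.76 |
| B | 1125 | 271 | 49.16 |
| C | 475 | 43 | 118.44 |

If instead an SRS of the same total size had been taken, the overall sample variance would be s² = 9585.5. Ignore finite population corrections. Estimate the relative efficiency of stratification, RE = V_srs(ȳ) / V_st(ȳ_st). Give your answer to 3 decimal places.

RE ≈ 1.978

V̂(ȳ_st) = Σ W_h² s_h²/n_h, with W_h = N_h/N and N = 3100:
  stratum A: (1500/3100)²·34.76²/116 = 2.43871
  stratum B: (1125/3100)²·49.16²/271 = 1.17445
  stratum C: (475/3100)²·118.44²/43 = 7.65935
V_st = 11.2725
V_srs = s²/n = 9585.5/430 = 22.2919
Relative efficiency = V_srs / V_st = 22.2919/11.2725 = 1.9775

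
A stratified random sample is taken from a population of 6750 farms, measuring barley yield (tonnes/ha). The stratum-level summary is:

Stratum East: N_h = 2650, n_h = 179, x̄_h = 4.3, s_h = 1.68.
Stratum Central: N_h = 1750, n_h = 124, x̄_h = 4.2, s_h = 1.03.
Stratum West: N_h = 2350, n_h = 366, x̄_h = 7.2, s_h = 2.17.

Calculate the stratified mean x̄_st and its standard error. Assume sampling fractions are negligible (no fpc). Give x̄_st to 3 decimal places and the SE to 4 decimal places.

x̄_st = Σ W_h x̄_h = (2650·4.3 + 1750·4.2 + 2350·7.2)/6750 = 5.28370
V̂(x̄_st) = Σ W_h² s_h²/n_h, with W_h = N_h/N and N = 6750:
  stratum East: (2650/6750)²·1.68²/179 = 0.00243024
  stratum Central: (1750/6750)²·1.03²/124 = 0.000575071
  stratum West: (2350/6750)²·2.17²/366 = 0.00155943
V̂(x̄_st) = 0.00456475
SE(x̄_st) = √0.00456475 = 0.0675629

x̄_st ≈ 5.284, SE ≈ 0.0676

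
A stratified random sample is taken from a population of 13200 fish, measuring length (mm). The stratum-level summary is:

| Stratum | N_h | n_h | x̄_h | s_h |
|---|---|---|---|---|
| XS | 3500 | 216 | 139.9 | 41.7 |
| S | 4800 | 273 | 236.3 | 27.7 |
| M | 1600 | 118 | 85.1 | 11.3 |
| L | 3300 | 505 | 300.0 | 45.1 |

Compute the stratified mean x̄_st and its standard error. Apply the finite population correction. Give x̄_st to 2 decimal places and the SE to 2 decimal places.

x̄_st = Σ W_h x̄_h = (3500·139.9 + 4800·236.3 + 1600·85.1 + 3300·300.0)/13200 = 208.33712
V̂(x̄_st) = Σ W_h² (1 − n_h/N_h) s_h²/n_h, with W_h = N_h/N and N = 13200:
  stratum XS: (3500/13200)²·(1 − 216/3500)·41.7²/216 = 0.531058
  stratum S: (4800/13200)²·(1 − 273/4800)·27.7²/273 = 0.35051
  stratum M: (1600/13200)²·(1 − 118/1600)·11.3²/118 = 0.0147264
  stratum L: (3300/13200)²·(1 − 505/3300)·45.1²/505 = 0.213211
V̂(x̄_st) = 1.10951
SE(x̄_st) = √1.10951 = 1.05333

x̄_st ≈ 208.34, SE ≈ 1.05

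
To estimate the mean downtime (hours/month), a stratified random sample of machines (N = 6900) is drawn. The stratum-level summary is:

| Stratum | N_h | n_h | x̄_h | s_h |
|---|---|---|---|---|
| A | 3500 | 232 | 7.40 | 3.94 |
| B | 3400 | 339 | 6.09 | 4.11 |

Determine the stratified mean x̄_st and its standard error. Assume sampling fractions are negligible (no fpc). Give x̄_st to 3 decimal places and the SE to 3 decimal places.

x̄_st = Σ W_h x̄_h = (3500·7.40 + 3400·6.09)/6900 = 6.75449
V̂(x̄_st) = Σ W_h² s_h²/n_h, with W_h = N_h/N and N = 6900:
  stratum A: (3500/6900)²·3.94²/232 = 0.0172164
  stratum B: (3400/6900)²·4.11²/339 = 0.0120988
V̂(x̄_st) = 0.0293152
SE(x̄_st) = √0.0293152 = 0.171217

x̄_st ≈ 6.754, SE ≈ 0.171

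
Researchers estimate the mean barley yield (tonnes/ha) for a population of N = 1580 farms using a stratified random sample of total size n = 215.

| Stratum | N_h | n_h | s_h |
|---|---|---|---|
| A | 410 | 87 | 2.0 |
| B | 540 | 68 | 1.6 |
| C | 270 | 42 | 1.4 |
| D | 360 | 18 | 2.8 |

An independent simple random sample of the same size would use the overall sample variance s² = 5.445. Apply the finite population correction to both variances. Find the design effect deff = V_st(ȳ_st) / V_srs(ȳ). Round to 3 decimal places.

deff ≈ 1.322

V̂(ȳ_st) = Σ W_h² (1 − n_h/N_h) s_h²/n_h, with W_h = N_h/N and N = 1580:
  stratum A: (410/1580)²·(1 − 87/410)·2.0²/87 = 0.00243901
  stratum B: (540/1580)²·(1 − 68/540)·1.6²/68 = 0.00384373
  stratum C: (270/1580)²·(1 − 42/270)·1.4²/42 = 0.00115078
  stratum D: (360/1580)²·(1 − 18/360)·2.8²/18 = 0.0214812
V_st = 0.0289147
V_srs = (1 − 215/1580)·5.445/215 = 0.0218794
deff = V_st / V_srs = 0.0289147/0.0218794 = 1.3215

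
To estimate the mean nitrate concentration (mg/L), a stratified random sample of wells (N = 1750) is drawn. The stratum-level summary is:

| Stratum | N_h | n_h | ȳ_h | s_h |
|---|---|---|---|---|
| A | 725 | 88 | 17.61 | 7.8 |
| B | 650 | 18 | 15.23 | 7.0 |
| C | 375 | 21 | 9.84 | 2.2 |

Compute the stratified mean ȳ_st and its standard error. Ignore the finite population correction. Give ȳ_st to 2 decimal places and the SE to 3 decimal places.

ȳ_st = Σ W_h ȳ_h = (725·17.61 + 650·15.23 + 375·9.84)/1750 = 15.06100
V̂(ȳ_st) = Σ W_h² s_h²/n_h, with W_h = N_h/N and N = 1750:
  stratum A: (725/1750)²·7.8²/88 = 0.118661
  stratum B: (650/1750)²·7.0²/18 = 0.375556
  stratum C: (375/1750)²·2.2²/21 = 0.0105831
V̂(ȳ_st) = 0.504799
SE(ȳ_st) = √0.504799 = 0.710492

ȳ_st ≈ 15.06, SE ≈ 0.710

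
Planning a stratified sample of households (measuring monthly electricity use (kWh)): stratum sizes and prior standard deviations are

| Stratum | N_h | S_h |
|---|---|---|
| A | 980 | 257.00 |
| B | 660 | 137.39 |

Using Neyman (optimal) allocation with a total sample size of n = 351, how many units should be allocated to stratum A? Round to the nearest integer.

258

Neyman allocation: n_h = n · N_h S_h / Σ N_i S_i, with n = 351.
  stratum A: N_h·S_h = 980·257.00 = 251860.00
  stratum B: N_h·S_h = 660·137.39 = 90677.40
Σ N_h S_h = 342537.40
n for stratum A = 351·251860.00/342537.40 = 258.082 → 258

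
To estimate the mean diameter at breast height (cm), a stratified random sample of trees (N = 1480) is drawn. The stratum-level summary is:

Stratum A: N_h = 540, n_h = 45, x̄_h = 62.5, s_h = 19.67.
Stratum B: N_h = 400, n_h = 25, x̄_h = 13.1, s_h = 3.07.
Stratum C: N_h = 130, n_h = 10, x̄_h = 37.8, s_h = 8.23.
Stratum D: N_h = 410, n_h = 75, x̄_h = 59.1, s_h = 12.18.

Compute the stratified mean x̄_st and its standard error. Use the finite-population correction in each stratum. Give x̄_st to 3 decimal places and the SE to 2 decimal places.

x̄_st = Σ W_h x̄_h = (540·62.5 + 400·13.1 + 130·37.8 + 410·59.1)/1480 = 46.03716
V̂(x̄_st) = Σ W_h² (1 − n_h/N_h) s_h²/n_h, with W_h = N_h/N and N = 1480:
  stratum A: (540/1480)²·(1 − 45/540)·19.67²/45 = 1.04923
  stratum B: (400/1480)²·(1 − 25/400)·3.07²/25 = 0.0258169
  stratum C: (130/1480)²·(1 − 10/130)·8.23²/10 = 0.0482393
  stratum D: (410/1480)²·(1 − 75/410)·12.18²/75 = 0.124033
V̂(x̄_st) = 1.24732
SE(x̄_st) = √1.24732 = 1.11684

x̄_st ≈ 46.037, SE ≈ 1.12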